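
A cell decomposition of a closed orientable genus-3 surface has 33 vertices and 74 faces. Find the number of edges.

111

For a closed orientable surface of genus 3, χ = 2 − 2·3 = -4.
E = V + F − (-4) = 33 + 74 − (-4) = 111.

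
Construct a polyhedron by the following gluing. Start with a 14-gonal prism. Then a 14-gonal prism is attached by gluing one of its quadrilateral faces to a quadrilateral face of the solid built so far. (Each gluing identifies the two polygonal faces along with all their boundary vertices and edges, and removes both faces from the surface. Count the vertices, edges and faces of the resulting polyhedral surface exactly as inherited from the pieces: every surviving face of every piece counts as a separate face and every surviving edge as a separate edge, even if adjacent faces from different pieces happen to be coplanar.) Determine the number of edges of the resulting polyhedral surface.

A 14-gonal prism: V=28, E=42, F=16.
Attach a 14-gonal prism (V=28, E=42, F=16) along a 4-gon: merge 4 vertices and 4 edges, delete both glued faces → V=52, E=80, F=30.
Check: V − E + F = 52 − 80 + 30 = 2.

80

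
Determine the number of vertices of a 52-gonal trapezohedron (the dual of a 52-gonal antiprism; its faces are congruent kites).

106

The n-trapezohedron (dual of the n-antiprism) has V = 2·52 + 2 = 106, E = 4·52 = 208, F = 2·52 = 104.
Check: V − E + F = 106 − 208 + 104 = 2.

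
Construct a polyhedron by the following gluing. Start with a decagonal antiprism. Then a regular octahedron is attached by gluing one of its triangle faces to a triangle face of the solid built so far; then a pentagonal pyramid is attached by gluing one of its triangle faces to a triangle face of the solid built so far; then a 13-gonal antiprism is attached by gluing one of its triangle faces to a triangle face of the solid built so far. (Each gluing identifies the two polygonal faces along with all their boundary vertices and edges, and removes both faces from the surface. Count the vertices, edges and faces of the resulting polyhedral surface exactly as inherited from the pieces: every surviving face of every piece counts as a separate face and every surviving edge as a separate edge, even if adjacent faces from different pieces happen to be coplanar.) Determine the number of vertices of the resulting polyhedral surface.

A decagonal antiprism: V=20, E=40, F=22.
Attach a regular octahedron (V=6, E=12, F=8) along a 3-gon: merge 3 vertices and 3 edges, delete both glued faces → V=23, E=49, F=28.
Attach a pentagonal pyramid (V=6, E=10, F=6) along a 3-gon: merge 3 vertices and 3 edges, delete both glued faces → V=26, E=56, F=32.
Attach a 13-gonal antiprism (V=26, E=52, F=28) along a 3-gon: merge 3 vertices and 3 edges, delete both glued faces → V=49, E=105, F=58.
Check: V − E + F = 49 − 105 + 58 = 2.

49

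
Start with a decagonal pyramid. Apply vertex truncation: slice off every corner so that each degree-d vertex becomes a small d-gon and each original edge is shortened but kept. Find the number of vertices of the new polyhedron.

The base solid has V = 11, E = 20, F = 11.
Truncation replaces each original edge-end by a new vertex, so V′ = 2E = 40.
Each original edge survives, and each old vertex of degree d contributes d new edges; summing degrees gives Σd = 2E, so E′ = E + 2E = 3E = 60.
Each original face survives and each original vertex becomes one new face: F′ = F + V = 22.

40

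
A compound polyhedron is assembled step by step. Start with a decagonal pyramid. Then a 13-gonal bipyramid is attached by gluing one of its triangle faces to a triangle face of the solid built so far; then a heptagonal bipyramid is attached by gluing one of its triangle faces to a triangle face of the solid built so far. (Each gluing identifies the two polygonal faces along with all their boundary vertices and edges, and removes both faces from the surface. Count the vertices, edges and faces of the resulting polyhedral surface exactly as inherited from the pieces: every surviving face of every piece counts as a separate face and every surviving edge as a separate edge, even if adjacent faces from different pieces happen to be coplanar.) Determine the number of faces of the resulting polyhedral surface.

A decagonal pyramid: V=11, E=20, F=11.
Attach a 13-gonal bipyramid (V=15, E=39, F=26) along a 3-gon: merge 3 vertices and 3 edges, delete both glued faces → V=23, E=56, F=35.
Attach a heptagonal bipyramid (V=9, E=21, F=14) along a 3-gon: merge 3 vertices and 3 edges, delete both glued faces → V=29, E=74, F=47.
Check: V − E + F = 29 − 74 + 47 = 2.

47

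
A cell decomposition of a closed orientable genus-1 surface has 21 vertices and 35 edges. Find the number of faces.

14

For a closed orientable surface of genus 1, χ = 2 − 2·1 = 0.
F = 0 − V + E = 0 − 21 + 35 = 14.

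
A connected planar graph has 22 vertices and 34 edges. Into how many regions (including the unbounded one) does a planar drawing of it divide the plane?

14

Euler's formula for a connected plane graph: V − E + F = 2, so F = 2 − 22 + 34 = 14.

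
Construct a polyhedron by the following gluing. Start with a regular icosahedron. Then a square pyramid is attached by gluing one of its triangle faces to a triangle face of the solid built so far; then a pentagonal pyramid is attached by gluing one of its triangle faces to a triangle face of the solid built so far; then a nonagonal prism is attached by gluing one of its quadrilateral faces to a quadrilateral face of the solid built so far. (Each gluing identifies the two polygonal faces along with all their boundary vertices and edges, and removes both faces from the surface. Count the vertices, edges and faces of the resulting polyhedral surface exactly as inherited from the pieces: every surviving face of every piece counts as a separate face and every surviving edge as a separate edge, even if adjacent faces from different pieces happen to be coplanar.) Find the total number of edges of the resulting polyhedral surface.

65

A regular icosahedron: V=12, E=30, F=20.
Attach a square pyramid (V=5, E=8, F=5) along a 3-gon: merge 3 vertices and 3 edges, delete both glued faces → V=14, E=35, F=23.
Attach a pentagonal pyramid (V=6, E=10, F=6) along a 3-gon: merge 3 vertices and 3 edges, delete both glued faces → V=17, E=42, F=27.
Attach a nonagonal prism (V=18, E=27, F=11) along a 4-gon: merge 4 vertices and 4 edges, delete both glued faces → V=31, E=65, F=36.
Check: V − E + F = 31 − 65 + 36 = 2.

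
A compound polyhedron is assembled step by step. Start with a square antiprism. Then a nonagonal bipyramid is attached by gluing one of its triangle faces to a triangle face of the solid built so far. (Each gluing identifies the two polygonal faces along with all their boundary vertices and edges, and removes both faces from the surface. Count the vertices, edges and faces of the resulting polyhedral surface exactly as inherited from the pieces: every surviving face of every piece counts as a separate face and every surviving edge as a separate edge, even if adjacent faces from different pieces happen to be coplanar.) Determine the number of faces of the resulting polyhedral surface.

26

A square antiprism: V=8, E=16, F=10.
Attach a nonagonal bipyramid (V=11, E=27, F=18) along a 3-gon: merge 3 vertices and 3 edges, delete both glued faces → V=16, E=40, F=26.
Check: V − E + F = 16 − 40 + 26 = 2.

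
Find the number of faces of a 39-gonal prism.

41

A prism on an n-gon has two n-gon bases and n rectangular sides: V = 2·39 = 78, E = 3·39 = 117, F = 39 + 2 = 41.
Check: V − E + F = 78 − 117 + 41 = 2.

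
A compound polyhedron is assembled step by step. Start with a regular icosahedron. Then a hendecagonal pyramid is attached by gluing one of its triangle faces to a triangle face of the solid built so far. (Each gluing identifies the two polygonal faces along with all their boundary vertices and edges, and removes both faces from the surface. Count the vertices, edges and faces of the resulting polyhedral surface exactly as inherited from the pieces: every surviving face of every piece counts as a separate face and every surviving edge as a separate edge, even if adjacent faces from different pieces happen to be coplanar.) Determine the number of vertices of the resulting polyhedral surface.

21

A regular icosahedron: V=12, E=30, F=20.
Attach a hendecagonal pyramid (V=12, E=22, F=12) along a 3-gon: merge 3 vertices and 3 edges, delete both glued faces → V=21, E=49, F=30.
Check: V − E + F = 21 − 49 + 30 = 2.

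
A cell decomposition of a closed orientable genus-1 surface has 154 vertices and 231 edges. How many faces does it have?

77

For a closed orientable surface of genus 1, χ = 2 − 2·1 = 0.
F = 0 − V + E = 0 − 154 + 231 = 77.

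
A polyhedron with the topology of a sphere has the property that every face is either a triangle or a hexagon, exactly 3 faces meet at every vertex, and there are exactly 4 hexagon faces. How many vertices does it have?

Let x be the number of triangles; then F = 4 + x.
Edge–face incidences: 2E = 6·4 + 3·x = 24 + 3x.
Every vertex has degree 3, so 3V = 2E.
Euler: V − E + F = 2 ⇒ (2E)/3 − E + (4 + x) = 2.
Multiply by 6: 2·(2E) − 3·(2E) + 6·(4 + x) = 12, i.e. 24 + 6x − (24 + 3x) = 12.
Collecting terms: 3x = 12, so x = 4.
Then 2E = 24 + 3·4 = 36, so E = 18, V = 2E/3 = 12, F = 4 + 4 = 8.

12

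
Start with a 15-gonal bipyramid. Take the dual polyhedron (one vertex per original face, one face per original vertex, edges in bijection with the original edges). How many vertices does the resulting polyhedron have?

The base solid has V = 17, E = 45, F = 30.
The dual swaps V and F and preserves E: V′ = F = 30, E′ = E = 45, F′ = V = 17.

30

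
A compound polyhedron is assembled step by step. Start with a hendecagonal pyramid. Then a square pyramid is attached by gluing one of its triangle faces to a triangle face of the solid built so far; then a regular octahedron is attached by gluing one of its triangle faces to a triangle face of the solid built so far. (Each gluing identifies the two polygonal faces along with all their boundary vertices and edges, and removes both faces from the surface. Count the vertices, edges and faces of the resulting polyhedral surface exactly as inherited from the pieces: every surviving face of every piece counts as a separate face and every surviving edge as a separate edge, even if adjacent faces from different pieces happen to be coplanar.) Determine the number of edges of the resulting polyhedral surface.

A hendecagonal pyramid: V=12, E=22, F=12.
Attach a square pyramid (V=5, E=8, F=5) along a 3-gon: merge 3 vertices and 3 edges, delete both glued faces → V=14, E=27, F=15.
Attach a regular octahedron (V=6, E=12, F=8) along a 3-gon: merge 3 vertices and 3 edges, delete both glued faces → V=17, E=36, F=21.
Check: V − E + F = 17 − 36 + 21 = 2.

36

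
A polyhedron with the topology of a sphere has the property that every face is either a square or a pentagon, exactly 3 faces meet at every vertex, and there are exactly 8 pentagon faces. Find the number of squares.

2

Let x be the number of squares; then F = 8 + x.
Edge–face incidences: 2E = 5·8 + 4·x = 40 + 4x.
Every vertex has degree 3, so 3V = 2E.
Euler: V − E + F = 2 ⇒ (2E)/3 − E + (8 + x) = 2.
Multiply by 6: 2·(2E) − 3·(2E) + 6·(8 + x) = 12, i.e. 48 + 6x − (40 + 4x) = 12.
Collecting terms: 2x + 8 = 12, so 2x = 4, so x = 2.
Then 2E = 40 + 4·2 = 48, so E = 24, V = 2E/3 = 16, F = 8 + 2 = 10.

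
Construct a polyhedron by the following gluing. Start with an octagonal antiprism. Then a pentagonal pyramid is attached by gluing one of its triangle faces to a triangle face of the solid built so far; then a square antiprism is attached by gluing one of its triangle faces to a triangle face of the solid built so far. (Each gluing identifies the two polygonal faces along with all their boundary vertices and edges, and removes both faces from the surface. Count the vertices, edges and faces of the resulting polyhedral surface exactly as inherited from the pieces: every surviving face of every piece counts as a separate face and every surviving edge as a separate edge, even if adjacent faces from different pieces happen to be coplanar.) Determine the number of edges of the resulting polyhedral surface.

An octagonal antiprism: V=16, E=32, F=18.
Attach a pentagonal pyramid (V=6, E=10, F=6) along a 3-gon: merge 3 vertices and 3 edges, delete both glued faces → V=19, E=39, F=22.
Attach a square antiprism (V=8, E=16, F=10) along a 3-gon: merge 3 vertices and 3 edges, delete both glued faces → V=24, E=52, F=30.
Check: V − E + F = 24 − 52 + 30 = 2.

52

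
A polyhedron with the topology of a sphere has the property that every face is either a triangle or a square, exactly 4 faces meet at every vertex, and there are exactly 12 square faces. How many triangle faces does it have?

8

Let x be the number of triangles; then F = 12 + x.
Edge–face incidences: 2E = 4·12 + 3·x = 48 + 3x.
Every vertex has degree 4, so 4V = 2E.
Euler: V − E + F = 2 ⇒ (2E)/4 − E + (12 + x) = 2.
Multiply by 8: 2·(2E) − 4·(2E) + 8·(12 + x) = 16, i.e. 96 + 8x − 2·(48 + 3x) = 16.
Collecting terms: 2x = 16, so x = 8.
Then 2E = 48 + 3·8 = 72, so E = 36, V = 2E/4 = 18, F = 12 + 8 = 20.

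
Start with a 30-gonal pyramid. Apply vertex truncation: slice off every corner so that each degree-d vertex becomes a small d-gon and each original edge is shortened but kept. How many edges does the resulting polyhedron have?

The base solid has V = 31, E = 60, F = 31.
Truncation replaces each original edge-end by a new vertex, so V′ = 2E = 120.
Each original edge survives, and each old vertex of degree d contributes d new edges; summing degrees gives Σd = 2E, so E′ = E + 2E = 3E = 180.
Each original face survives and each original vertex becomes one new face: F′ = F + V = 62.

180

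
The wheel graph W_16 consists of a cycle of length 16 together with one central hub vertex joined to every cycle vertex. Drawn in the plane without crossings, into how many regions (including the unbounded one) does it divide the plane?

17

W_16 has V = 16 + 1 = 17 vertices and E = 2·16 = 32 edges.
By Euler's formula F = 2 − V + E = 2 − 17 + 32 = 17.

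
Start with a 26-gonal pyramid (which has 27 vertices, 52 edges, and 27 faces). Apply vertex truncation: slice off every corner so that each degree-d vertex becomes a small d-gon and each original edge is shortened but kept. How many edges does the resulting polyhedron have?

156

Truncation replaces each original edge-end by a new vertex, so V′ = 2E = 104.
Each original edge survives, and each old vertex of degree d contributes d new edges; summing degrees gives Σd = 2E, so E′ = E + 2E = 3E = 156.
Each original face survives and each original vertex becomes one new face: F′ = F + V = 54.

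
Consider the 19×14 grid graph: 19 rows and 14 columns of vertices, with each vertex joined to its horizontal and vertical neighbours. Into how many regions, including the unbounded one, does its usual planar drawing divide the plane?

235

The grid has V = 19·14 = 266 vertices and E = 19·13 + 14·18 = 499 edges.
F = 2 − V + E = 2 − 266 + 499 = 235.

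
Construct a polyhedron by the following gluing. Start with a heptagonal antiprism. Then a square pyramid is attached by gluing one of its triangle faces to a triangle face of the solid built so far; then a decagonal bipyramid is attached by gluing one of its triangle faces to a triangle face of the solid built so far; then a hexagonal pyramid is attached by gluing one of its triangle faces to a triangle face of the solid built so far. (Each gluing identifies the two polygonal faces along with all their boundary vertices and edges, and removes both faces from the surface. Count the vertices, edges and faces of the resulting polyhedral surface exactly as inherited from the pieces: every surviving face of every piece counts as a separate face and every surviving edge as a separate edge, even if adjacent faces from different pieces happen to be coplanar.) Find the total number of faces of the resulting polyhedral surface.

42

A heptagonal antiprism: V=14, E=28, F=16.
Attach a square pyramid (V=5, E=8, F=5) along a 3-gon: merge 3 vertices and 3 edges, delete both glued faces → V=16, E=33, F=19.
Attach a decagonal bipyramid (V=12, E=30, F=20) along a 3-gon: merge 3 vertices and 3 edges, delete both glued faces → V=25, E=60, F=37.
Attach a hexagonal pyramid (V=7, E=12, F=7) along a 3-gon: merge 3 vertices and 3 edges, delete both glued faces → V=29, E=69, F=42.
Check: V − E + F = 29 − 69 + 42 = 2.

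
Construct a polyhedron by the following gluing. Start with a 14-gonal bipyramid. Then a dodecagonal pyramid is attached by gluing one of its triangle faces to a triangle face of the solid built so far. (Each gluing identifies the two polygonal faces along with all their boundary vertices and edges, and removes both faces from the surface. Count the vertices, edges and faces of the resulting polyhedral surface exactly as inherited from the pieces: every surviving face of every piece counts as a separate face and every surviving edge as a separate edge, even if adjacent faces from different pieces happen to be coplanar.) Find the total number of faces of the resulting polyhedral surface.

A 14-gonal bipyramid: V=16, E=42, F=28.
Attach a dodecagonal pyramid (V=13, E=24, F=13) along a 3-gon: merge 3 vertices and 3 edges, delete both glued faces → V=26, E=63, F=39.
Check: V − E + F = 26 − 63 + 39 = 2.

39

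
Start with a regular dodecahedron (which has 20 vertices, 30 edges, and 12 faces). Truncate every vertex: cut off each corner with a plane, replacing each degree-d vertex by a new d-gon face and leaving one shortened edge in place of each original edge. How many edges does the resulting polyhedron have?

90

Truncation replaces each original edge-end by a new vertex, so V′ = 2E = 60.
Each original edge survives, and each old vertex of degree d contributes d new edges; summing degrees gives Σd = 2E, so E′ = E + 2E = 3E = 90.
Each original face survives and each original vertex becomes one new face: F′ = F + V = 32.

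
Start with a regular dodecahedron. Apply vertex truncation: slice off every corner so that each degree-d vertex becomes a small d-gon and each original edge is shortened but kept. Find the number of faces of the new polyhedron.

32

The base solid has V = 20, E = 30, F = 12.
Truncation replaces each original edge-end by a new vertex, so V′ = 2E = 60.
Each original edge survives, and each old vertex of degree d contributes d new edges; summing degrees gives Σd = 2E, so E′ = E + 2E = 3E = 90.
Each original face survives and each original vertex becomes one new face: F′ = F + V = 32.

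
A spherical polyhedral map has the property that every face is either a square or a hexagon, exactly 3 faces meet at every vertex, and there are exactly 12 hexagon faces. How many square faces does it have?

Let x be the number of squares; then F = 12 + x.
Edge–face incidences: 2E = 6·12 + 4·x = 72 + 4x.
Every vertex has degree 3, so 3V = 2E.
Euler: V − E + F = 2 ⇒ (2E)/3 − E + (12 + x) = 2.
Multiply by 6: 2·(2E) − 3·(2E) + 6·(12 + x) = 12, i.e. 72 + 6x − (72 + 4x) = 12.
Collecting terms: 2x = 12, so x = 6.
Then 2E = 72 + 4·6 = 96, so E = 48, V = 2E/3 = 32, F = 12 + 6 = 18.

6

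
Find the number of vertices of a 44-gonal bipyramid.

A bipyramid over an n-gon has 2n triangular faces and n + 2 vertices: V = 44 + 2 = 46, E = 3·44 = 132, F = 2·44 = 88.

46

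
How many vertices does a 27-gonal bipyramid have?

29

A bipyramid over an n-gon has 2n triangular faces and n + 2 vertices: V = 27 + 2 = 29, E = 3·27 = 81, F = 2·27 = 54.
Check: V − E + F = 29 − 81 + 54 = 2.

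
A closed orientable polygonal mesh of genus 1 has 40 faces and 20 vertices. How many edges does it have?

60

For a closed orientable surface of genus 1, χ = 2 − 2·1 = 0.
E = V + F − (0) = 20 + 40 − (0) = 60.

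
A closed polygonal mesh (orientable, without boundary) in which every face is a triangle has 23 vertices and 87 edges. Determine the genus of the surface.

4

Every face is a triangle and each edge borders two faces, so 3F = 2·87, giving F = 58.
χ = V − E + F = 23 − 87 + 58 = -6.
For a closed orientable surface χ = 2 − 2g, so g = (2 − (-6))/2 = 4.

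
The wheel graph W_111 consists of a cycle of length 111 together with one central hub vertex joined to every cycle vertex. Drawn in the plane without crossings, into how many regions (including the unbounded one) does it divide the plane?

W_111 has V = 111 + 1 = 112 vertices and E = 2·111 = 222 edges.
By Euler's formula F = 2 − V + E = 2 − 112 + 222 = 112.

112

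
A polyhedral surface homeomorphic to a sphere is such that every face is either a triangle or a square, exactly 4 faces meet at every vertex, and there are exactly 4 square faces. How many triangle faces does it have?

Let x be the number of triangles; then F = 4 + x.
Edge–face incidences: 2E = 4·4 + 3·x = 16 + 3x.
Every vertex has degree 4, so 4V = 2E.
Euler: V − E + F = 2 ⇒ (2E)/4 − E + (4 + x) = 2.
Multiply by 8: 2·(2E) − 4·(2E) + 8·(4 + x) = 16, i.e. 32 + 8x − 2·(16 + 3x) = 16.
Collecting terms: 2x = 16, so x = 8.
Then 2E = 16 + 3·8 = 40, so E = 20, V = 2E/4 = 10, F = 4 + 8 = 12.

8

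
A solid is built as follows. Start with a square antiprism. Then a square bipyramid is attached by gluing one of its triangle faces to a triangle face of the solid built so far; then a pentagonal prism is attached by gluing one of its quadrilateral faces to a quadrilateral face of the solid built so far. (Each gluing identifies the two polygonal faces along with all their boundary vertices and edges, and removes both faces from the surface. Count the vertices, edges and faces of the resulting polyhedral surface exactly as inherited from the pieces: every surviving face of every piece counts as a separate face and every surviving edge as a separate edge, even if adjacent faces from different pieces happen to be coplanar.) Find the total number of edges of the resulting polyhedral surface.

A square antiprism: V=8, E=16, F=10.
Attach a square bipyramid (V=6, E=12, F=8) along a 3-gon: merge 3 vertices and 3 edges, delete both glued faces → V=11, E=25, F=16.
Attach a pentagonal prism (V=10, E=15, F=7) along a 4-gon: merge 4 vertices and 4 edges, delete both glued faces → V=17, E=36, F=21.
Check: V − E + F = 17 − 36 + 21 = 2.

36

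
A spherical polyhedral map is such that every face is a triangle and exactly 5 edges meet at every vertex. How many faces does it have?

20

Each face has 3 edges and each edge borders two faces, so 2E = 3F.
Each vertex has degree 5, so 5V = 2E and hence V = 3F/5.
Euler: V − E + F = 2 ⇒ (3F/5) − (3F/2) + F = 2.
Multiply by 10: (6 − 15 + 10)F = 20, i.e. 1F = 20.
So F = 20, E = 3·20/2 = 30, V = 3·20/5 = 12.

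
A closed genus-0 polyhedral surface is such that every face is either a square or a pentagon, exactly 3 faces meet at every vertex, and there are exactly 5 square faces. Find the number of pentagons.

Let x be the number of pentagons; then F = 5 + x.
Edge–face incidences: 2E = 4·5 + 5·x = 20 + 5x.
Every vertex has degree 3, so 3V = 2E.
Euler: V − E + F = 2 ⇒ (2E)/3 − E + (5 + x) = 2.
Multiply by 6: 2·(2E) − 3·(2E) + 6·(5 + x) = 12, i.e. 30 + 6x − (20 + 5x) = 12.
Collecting terms: x + 10 = 12, so x = 2.
Then 2E = 20 + 5·2 = 30, so E = 15, V = 2E/3 = 10, F = 5 + 2 = 7.

2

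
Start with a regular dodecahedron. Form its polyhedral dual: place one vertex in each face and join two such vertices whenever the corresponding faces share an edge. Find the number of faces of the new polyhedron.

20

The base solid has V = 20, E = 30, F = 12.
The dual swaps V and F and preserves E: V′ = F = 12, E′ = E = 30, F′ = V = 20.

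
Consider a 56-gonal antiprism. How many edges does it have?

224

An antiprism on an n-gon has two n-gon caps and 2n triangles: V = 2·56 = 112, E = 4·56 = 224, F = 2·56 + 2 = 114.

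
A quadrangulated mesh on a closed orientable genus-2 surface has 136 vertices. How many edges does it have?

χ = 2 − 2·2 = -2, and every face is a square so 4F = 2E.
V − E + F = -2 with E = 4F/2 gives 136 − (4/2 − 1)·F = -2, so F = 138 and E = 276.

276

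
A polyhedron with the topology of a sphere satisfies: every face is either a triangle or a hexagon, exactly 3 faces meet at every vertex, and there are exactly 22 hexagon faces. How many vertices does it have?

Let x be the number of triangles; then F = 22 + x.
Edge–face incidences: 2E = 6·22 + 3·x = 132 + 3x.
Every vertex has degree 3, so 3V = 2E.
Euler: V − E + F = 2 ⇒ (2E)/3 − E + (22 + x) = 2.
Multiply by 6: 2·(2E) − 3·(2E) + 6·(22 + x) = 12, i.e. 132 + 6x − (132 + 3x) = 12.
Collecting terms: 3x = 12, so x = 4.
Then 2E = 132 + 3·4 = 144, so E = 72, V = 2E/3 = 48, F = 22 + 4 = 26.

48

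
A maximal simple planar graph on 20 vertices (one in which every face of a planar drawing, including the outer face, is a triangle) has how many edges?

54

In a plane triangulation 3F = 2E and V − E + F = 2, so E = 3V − 6 = 3·20 − 6 = 54.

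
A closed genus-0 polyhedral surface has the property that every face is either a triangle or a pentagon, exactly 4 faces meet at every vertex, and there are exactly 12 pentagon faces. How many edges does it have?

Let x be the number of triangles; then F = 12 + x.
Edge–face incidences: 2E = 5·12 + 3·x = 60 + 3x.
Every vertex has degree 4, so 4V = 2E.
Euler: V − E + F = 2 ⇒ (2E)/4 − E + (12 + x) = 2.
Multiply by 8: 2·(2E) − 4·(2E) + 8·(12 + x) = 16, i.e. 96 + 8x − 2·(60 + 3x) = 16.
Collecting terms: 2x − 24 = 16, so 2x = 40, so x = 20.
Then 2E = 60 + 3·20 = 120, so E = 60, V = 2E/4 = 30, F = 12 + 20 = 32.

60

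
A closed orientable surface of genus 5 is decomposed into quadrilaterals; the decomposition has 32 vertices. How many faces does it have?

χ = 2 − 2·5 = -8, and every face is a square so 4F = 2E.
V − E + F = -8 with E = 4F/2 gives 32 − (4/2 − 1)·F = -8, so F = 40 and E = 80.

40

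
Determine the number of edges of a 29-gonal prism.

87

A prism on an n-gon has two n-gon bases and n rectangular sides: V = 2·29 = 58, E = 3·29 = 87, F = 29 + 2 = 31.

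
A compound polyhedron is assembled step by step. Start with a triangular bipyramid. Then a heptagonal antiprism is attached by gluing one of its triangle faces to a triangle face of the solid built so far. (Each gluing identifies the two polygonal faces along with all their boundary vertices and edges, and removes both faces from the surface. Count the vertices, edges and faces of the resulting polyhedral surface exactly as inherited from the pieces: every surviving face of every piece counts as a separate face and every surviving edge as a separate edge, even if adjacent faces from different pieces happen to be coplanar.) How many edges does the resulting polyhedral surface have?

34

A triangular bipyramid: V=5, E=9, F=6.
Attach a heptagonal antiprism (V=14, E=28, F=16) along a 3-gon: merge 3 vertices and 3 edges, delete both glued faces → V=16, E=34, F=20.
Check: V − E + F = 16 − 34 + 20 = 2.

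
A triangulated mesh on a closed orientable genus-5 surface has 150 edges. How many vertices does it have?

χ = 2 − 2·5 = -8, and every face is a triangle so 3F = 2E.
F = 2E/3 = 100. Then V = -8 + E − F = -8 + 150 − 100 = 42.

42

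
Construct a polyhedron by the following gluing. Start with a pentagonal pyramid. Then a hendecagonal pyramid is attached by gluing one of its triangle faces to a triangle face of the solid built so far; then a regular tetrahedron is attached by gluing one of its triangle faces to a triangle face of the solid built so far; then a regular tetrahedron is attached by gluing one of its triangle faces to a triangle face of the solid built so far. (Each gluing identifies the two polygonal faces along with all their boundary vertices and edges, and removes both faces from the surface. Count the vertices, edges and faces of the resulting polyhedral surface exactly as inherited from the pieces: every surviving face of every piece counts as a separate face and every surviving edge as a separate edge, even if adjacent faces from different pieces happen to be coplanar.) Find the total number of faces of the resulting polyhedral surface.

A pentagonal pyramid: V=6, E=10, F=6.
Attach a hendecagonal pyramid (V=12, E=22, F=12) along a 3-gon: merge 3 vertices and 3 edges, delete both glued faces → V=15, E=29, F=16.
Attach a regular tetrahedron (V=4, E=6, F=4) along a 3-gon: merge 3 vertices and 3 edges, delete both glued faces → V=16, E=32, F=18.
Attach a regular tetrahedron (V=4, E=6, F=4) along a 3-gon: merge 3 vertices and 3 edges, delete both glued faces → V=17, E=35, F=20.
Check: V − E + F = 17 − 35 + 20 = 2.

20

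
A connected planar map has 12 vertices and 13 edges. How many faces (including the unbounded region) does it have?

3

Euler's formula for a connected plane graph: V − E + F = 2, so F = 2 − 12 + 13 = 3.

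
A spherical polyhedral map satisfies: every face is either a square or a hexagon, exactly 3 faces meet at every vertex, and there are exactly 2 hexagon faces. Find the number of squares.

Let x be the number of squares; then F = 2 + x.
Edge–face incidences: 2E = 6·2 + 4·x = 12 + 4x.
Every vertex has degree 3, so 3V = 2E.
Euler: V − E + F = 2 ⇒ (2E)/3 − E + (2 + x) = 2.
Multiply by 6: 2·(2E) − 3·(2E) + 6·(2 + x) = 12, i.e. 12 + 6x − (12 + 4x) = 12.
Collecting terms: 2x = 12, so x = 6.
Then 2E = 12 + 4·6 = 36, so E = 18, V = 2E/3 = 12, F = 2 + 6 = 8.

6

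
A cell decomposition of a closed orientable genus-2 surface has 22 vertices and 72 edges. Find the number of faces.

For a closed orientable surface of genus 2, χ = 2 − 2·2 = -2.
F = -2 − V + E = -2 − 22 + 72 = 48.

48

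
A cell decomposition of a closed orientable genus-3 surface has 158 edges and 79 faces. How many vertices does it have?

75

For a closed orientable surface of genus 3, χ = 2 − 2·3 = -4.
V = -4 + E − F = -4 + 158 − 79 = 75.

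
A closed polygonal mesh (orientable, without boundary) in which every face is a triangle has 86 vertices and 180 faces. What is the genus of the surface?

3

Every face is a triangle, so 2E = 3·180 = 540, giving E = 270.
χ = V − E + F = 86 − 270 + 180 = -4.
For a closed orientable surface χ = 2 − 2g, so g = (2 − (-4))/2 = 3.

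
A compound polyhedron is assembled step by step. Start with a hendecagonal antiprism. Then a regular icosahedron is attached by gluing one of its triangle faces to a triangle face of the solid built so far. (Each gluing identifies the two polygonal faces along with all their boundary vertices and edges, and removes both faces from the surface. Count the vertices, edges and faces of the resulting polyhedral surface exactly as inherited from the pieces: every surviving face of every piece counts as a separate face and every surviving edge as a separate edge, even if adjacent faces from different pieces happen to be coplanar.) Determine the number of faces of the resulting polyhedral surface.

A hendecagonal antiprism: V=22, E=44, F=24.
Attach a regular icosahedron (V=12, E=30, F=20) along a 3-gon: merge 3 vertices and 3 edges, delete both glued faces → V=31, E=71, F=42.
Check: V − E + F = 31 − 71 + 42 = 2.

42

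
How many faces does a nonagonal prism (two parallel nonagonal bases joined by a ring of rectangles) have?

A prism on an n-gon has two n-gon bases and n rectangular sides: V = 2·9 = 18, E = 3·9 = 27, F = 9 + 2 = 11.

11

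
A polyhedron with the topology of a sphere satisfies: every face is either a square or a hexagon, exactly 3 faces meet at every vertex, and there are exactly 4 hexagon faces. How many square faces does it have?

6

Let x be the number of squares; then F = 4 + x.
Edge–face incidences: 2E = 6·4 + 4·x = 24 + 4x.
Every vertex has degree 3, so 3V = 2E.
Euler: V − E + F = 2 ⇒ (2E)/3 − E + (4 + x) = 2.
Multiply by 6: 2·(2E) − 3·(2E) + 6·(4 + x) = 12, i.e. 24 + 6x − (24 + 4x) = 12.
Collecting terms: 2x = 12, so x = 6.
Then 2E = 24 + 4·6 = 48, so E = 24, V = 2E/3 = 16, F = 4 + 6 = 10.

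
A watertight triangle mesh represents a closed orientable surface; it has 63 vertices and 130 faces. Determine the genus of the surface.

2

Every face is a triangle, so 2E = 3·130 = 390, giving E = 195.
χ = V − E + F = 63 − 195 + 130 = -2.
For a closed orientable surface χ = 2 − 2g, so g = (2 − (-2))/2 = 2.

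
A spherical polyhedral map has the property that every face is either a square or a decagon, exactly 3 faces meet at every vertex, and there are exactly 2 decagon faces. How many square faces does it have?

10

Let x be the number of squares; then F = 2 + x.
Edge–face incidences: 2E = 10·2 + 4·x = 20 + 4x.
Every vertex has degree 3, so 3V = 2E.
Euler: V − E + F = 2 ⇒ (2E)/3 − E + (2 + x) = 2.
Multiply by 6: 2·(2E) − 3·(2E) + 6·(2 + x) = 12, i.e. 12 + 6x − (20 + 4x) = 12.
Collecting terms: 2x − 8 = 12, so 2x = 20, so x = 10.
Then 2E = 20 + 4·10 = 60, so E = 30, V = 2E/3 = 20, F = 2 + 10 = 12.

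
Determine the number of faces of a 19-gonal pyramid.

A pyramid on an n-gon base has one n-gon and n triangles: V = 19 + 1 = 20, E = 2·19 = 38, F = 19 + 1 = 20.

20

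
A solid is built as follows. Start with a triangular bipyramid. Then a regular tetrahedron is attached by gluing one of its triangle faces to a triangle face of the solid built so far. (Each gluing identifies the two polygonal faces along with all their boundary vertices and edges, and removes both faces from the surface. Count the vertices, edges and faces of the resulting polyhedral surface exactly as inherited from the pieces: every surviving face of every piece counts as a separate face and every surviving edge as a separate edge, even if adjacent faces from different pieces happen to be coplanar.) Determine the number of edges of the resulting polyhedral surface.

A triangular bipyramid: V=5, E=9, F=6.
Attach a regular tetrahedron (V=4, E=6, F=4) along a 3-gon: merge 3 vertices and 3 edges, delete both glued faces → V=6, E=12, F=8.
Check: V − E + F = 6 − 12 + 8 = 2.

12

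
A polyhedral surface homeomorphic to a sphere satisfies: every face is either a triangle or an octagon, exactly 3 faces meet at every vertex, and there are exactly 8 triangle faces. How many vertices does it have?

Let x be the number of octagons; then F = 8 + x.
Edge–face incidences: 2E = 3·8 + 8·x = 24 + 8x.
Every vertex has degree 3, so 3V = 2E.
Euler: V − E + F = 2 ⇒ (2E)/3 − E + (8 + x) = 2.
Multiply by 6: 2·(2E) − 3·(2E) + 6·(8 + x) = 12, i.e. 48 + 6x − (24 + 8x) = 12.
Collecting terms: −2x + 24 = 12, so −2x = −12, so x = 6.
Then 2E = 24 + 8·6 = 72, so E = 36, V = 2E/3 = 24, F = 8 + 6 = 14.

24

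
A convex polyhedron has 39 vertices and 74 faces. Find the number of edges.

Here V − E + F = 2.
E = V + F − (2) = 39 + 74 − (2) = 111.

111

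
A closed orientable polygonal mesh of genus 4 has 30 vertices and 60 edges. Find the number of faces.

For a closed orientable surface of genus 4, χ = 2 − 2·4 = -6.
F = -6 − V + E = -6 − 30 + 60 = 24.

24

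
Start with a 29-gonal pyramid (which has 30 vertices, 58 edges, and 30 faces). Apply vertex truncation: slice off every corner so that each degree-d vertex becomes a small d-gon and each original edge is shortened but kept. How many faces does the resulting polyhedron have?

60

Truncation replaces each original edge-end by a new vertex, so V′ = 2E = 116.
Each original edge survives, and each old vertex of degree d contributes d new edges; summing degrees gives Σd = 2E, so E′ = E + 2E = 3E = 174.
Each original face survives and each original vertex becomes one new face: F′ = F + V = 60.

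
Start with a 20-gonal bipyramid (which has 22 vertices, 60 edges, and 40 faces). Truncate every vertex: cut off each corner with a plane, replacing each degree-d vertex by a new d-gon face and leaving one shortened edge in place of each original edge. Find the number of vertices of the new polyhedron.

Truncation replaces each original edge-end by a new vertex, so V′ = 2E = 120.
Each original edge survives, and each old vertex of degree d contributes d new edges; summing degrees gives Σd = 2E, so E′ = E + 2E = 3E = 180.
Each original face survives and each original vertex becomes one new face: F′ = F + V = 62.

120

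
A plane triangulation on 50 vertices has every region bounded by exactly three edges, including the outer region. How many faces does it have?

96

In a plane triangulation 3F = 2E and V − E + F = 2, so F = 2V − 4 = 2·50 − 4 = 96.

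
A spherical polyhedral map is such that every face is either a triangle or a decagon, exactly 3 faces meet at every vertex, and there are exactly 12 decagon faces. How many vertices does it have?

Let x be the number of triangles; then F = 12 + x.
Edge–face incidences: 2E = 10·12 + 3·x = 120 + 3x.
Every vertex has degree 3, so 3V = 2E.
Euler: V − E + F = 2 ⇒ (2E)/3 − E + (12 + x) = 2.
Multiply by 6: 2·(2E) − 3·(2E) + 6·(12 + x) = 12, i.e. 72 + 6x − (120 + 3x) = 12.
Collecting terms: 3x − 48 = 12, so 3x = 60, so x = 20.
Then 2E = 120 + 3·20 = 180, so E = 90, V = 2E/3 = 60, F = 12 + 20 = 32.

60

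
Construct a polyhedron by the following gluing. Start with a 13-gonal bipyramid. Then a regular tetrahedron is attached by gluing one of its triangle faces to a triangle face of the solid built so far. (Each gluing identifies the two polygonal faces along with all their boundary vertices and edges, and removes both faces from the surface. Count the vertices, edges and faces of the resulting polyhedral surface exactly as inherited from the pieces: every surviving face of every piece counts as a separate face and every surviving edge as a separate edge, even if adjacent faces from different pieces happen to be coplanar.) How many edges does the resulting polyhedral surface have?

A 13-gonal bipyramid: V=15, E=39, F=26.
Attach a regular tetrahedron (V=4, E=6, F=4) along a 3-gon: merge 3 vertices and 3 edges, delete both glued faces → V=16, E=42, F=28.
Check: V − E + F = 16 − 42 + 28 = 2.

42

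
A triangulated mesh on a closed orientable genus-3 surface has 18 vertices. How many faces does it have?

44

χ = 2 − 2·3 = -4, and every face is a triangle so 3F = 2E.
V − E + F = -4 with E = 3F/2 gives 18 − (3/2 − 1)·F = -4, so F = 44 and E = 66.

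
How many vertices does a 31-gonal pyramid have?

A pyramid on an n-gon base has one n-gon and n triangles: V = 31 + 1 = 32, E = 2·31 = 62, F = 31 + 1 = 32.

32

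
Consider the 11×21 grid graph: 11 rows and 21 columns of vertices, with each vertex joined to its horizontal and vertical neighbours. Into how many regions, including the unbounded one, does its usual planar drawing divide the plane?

The grid has V = 11·21 = 231 vertices and E = 11·20 + 21·10 = 430 edges.
F = 2 − V + E = 2 − 231 + 430 = 201.

201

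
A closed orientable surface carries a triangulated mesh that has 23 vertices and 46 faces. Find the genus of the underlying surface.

1

Every face is a triangle, so 2E = 3·46 = 138, giving E = 69.
χ = V − E + F = 23 − 69 + 46 = 0.
For a closed orientable surface χ = 2 − 2g, so g = (2 − (0))/2 = 1.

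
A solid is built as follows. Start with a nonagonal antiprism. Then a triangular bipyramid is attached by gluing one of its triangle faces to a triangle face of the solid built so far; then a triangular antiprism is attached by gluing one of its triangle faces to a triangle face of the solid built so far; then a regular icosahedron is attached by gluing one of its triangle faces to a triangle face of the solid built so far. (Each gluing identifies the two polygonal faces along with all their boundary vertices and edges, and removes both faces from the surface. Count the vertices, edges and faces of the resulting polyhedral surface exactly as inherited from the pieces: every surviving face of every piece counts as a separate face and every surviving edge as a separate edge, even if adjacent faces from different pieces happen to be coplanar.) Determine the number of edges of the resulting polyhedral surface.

78

A nonagonal antiprism: V=18, E=36, F=20.
Attach a triangular bipyramid (V=5, E=9, F=6) along a 3-gon: merge 3 vertices and 3 edges, delete both glued faces → V=20, E=42, F=24.
Attach a triangular antiprism (V=6, E=12, F=8) along a 3-gon: merge 3 vertices and 3 edges, delete both glued faces → V=23, E=51, F=30.
Attach a regular icosahedron (V=12, E=30, F=20) along a 3-gon: merge 3 vertices and 3 edges, delete both glued faces → V=32, E=78, F=48.
Check: V − E + F = 32 − 78 + 48 = 2.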